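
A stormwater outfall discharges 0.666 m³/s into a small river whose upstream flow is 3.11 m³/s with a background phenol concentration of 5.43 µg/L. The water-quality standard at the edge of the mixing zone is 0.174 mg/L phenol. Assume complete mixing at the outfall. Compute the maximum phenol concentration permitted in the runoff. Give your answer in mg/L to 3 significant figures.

5.43 µg/L = 0.00543 mg/L.
Mass balance: 0.174·3.776 = 0.666·Cₑ + 3.11·0.00543.
Cₑ = (0.657 − 0.01689) / 0.666 = 0.9612 mg/L.

0.961 mg/L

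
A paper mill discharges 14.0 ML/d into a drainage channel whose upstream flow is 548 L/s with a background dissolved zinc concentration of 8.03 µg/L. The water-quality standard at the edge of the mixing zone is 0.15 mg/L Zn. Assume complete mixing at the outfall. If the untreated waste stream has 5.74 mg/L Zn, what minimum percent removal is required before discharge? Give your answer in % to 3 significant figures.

14.0 ML/d = 0.162 m³/s.
548 L/s = 0.548 m³/s.
8.03 µg/L = 0.00803 mg/L.
Mass balance: 0.15·0.71 = 0.162·Cₑ + 0.548·0.00803.
Cₑ = (0.1065 − 0.0044) / 0.162 = 0.6301 mg/L.
Required removal = 1 − 0.6301/5.74 = 89.02 %.

89.0 %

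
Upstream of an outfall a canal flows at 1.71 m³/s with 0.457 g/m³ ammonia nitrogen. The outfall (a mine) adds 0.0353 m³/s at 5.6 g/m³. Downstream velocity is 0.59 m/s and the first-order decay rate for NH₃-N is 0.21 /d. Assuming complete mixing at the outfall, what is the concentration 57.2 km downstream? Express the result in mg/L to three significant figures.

0.443 mg/L

After complete mixing, C₀ = (0.0353·5.6 + 1.71·0.457) / 1.745 = 0.561 mg/L.
Travel time t = 5.72e+04 m / 0.59 m/s = 9.695e+04 s = 1.122 d.
C = 0.561·exp(−0.21·1.122) = 0.561·0.7901 = 0.4432 mg/L.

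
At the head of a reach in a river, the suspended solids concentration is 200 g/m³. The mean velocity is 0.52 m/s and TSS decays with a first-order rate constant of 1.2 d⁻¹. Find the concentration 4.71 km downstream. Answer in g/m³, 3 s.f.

Travel time t = 4.71 km / 0.52 m/s = 4710/0.52 = 9058 s = 0.1048 d.
First-order decay: C = 200·exp(−1.2·0.1048) = 200·0.8818 = 176.4 g/m³.

176 g/m³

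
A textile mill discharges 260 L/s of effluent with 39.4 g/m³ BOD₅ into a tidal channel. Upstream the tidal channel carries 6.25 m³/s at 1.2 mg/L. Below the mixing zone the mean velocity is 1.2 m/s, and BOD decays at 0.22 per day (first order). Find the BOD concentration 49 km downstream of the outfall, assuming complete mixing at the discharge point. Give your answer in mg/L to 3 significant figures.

260 L/s = 0.26 m³/s.
After complete mixing, C₀ = (0.26·39.4 + 6.25·1.2) / 6.51 = 2.726 mg/L.
Travel time t = 4.9e+04 m / 1.2 m/s = 4.083e+04 s = 0.4726 d.
C = 2.726·exp(−0.22·0.4726) = 2.726·0.9012 = 2.456 mg/L.

2.46 mg/L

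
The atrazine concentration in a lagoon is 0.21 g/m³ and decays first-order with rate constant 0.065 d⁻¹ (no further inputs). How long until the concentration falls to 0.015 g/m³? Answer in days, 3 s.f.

t = ln(C₀/C)/k = ln(0.21/0.015)/0.065 = 2.639/0.065 = 40.6 d.

40.6 d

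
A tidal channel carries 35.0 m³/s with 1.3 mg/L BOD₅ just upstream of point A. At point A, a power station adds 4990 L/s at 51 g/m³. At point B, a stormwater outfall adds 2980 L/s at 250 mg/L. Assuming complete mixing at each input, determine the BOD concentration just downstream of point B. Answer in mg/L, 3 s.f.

24.3 mg/L

4990 L/s = 4.99 m³/s.
After input A: C = (35·1.3 + 4.99·51) / 39.99 = 7.502 mg/L.
2980 L/s = 2.98 m³/s.
After input B: C = (39.99·7.502 + 2.98·250) / 42.97 = 24.32 mg/L.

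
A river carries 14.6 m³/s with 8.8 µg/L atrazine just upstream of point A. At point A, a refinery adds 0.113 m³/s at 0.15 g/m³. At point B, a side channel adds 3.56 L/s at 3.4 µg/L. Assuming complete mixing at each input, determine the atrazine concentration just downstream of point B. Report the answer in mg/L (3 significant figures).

0.00988 mg/L

8.8 µg/L = 0.0088 mg/L.
After input A: C = (14.6·0.0088 + 0.113·0.15) / 14.71 = 0.009884 mg/L.
3.56 L/s = 0.00356 m³/s.
3.4 µg/L = 0.0034 mg/L.
After input B: C = (14.71·0.009884 + 0.00356·0.0034) / 14.72 = 0.009883 mg/L.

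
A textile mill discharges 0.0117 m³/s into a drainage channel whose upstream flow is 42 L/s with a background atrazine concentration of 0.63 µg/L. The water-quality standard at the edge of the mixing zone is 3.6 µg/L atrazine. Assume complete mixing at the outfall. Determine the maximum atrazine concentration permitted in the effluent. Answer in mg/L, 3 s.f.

42 L/s = 0.042 m³/s.
0.63 µg/L = 0.00063 mg/L.
3.6 µg/L = 0.0036 mg/L.
Mass balance: 0.0036·0.0537 = 0.0117·Cₑ + 0.042·0.00063.
Cₑ = (0.0001933 − 2.646e-05) / 0.0117 = 0.01426 mg/L.

0.0143 mg/L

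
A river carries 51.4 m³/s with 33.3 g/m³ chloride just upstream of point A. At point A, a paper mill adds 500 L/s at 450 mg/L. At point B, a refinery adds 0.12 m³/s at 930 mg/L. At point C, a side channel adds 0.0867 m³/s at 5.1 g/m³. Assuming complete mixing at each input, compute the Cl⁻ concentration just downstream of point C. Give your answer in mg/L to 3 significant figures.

500 L/s = 0.5 m³/s.
After input A: C = (51.4·33.3 + 0.5·450) / 51.9 = 37.31 mg/L.
After input B: C = (51.9·37.31 + 0.12·930) / 52.02 = 39.37 mg/L.
After input C: C = (52.02·39.37 + 0.0867·5.1) / 52.11 = 39.32 mg/L.

39.3 mg/L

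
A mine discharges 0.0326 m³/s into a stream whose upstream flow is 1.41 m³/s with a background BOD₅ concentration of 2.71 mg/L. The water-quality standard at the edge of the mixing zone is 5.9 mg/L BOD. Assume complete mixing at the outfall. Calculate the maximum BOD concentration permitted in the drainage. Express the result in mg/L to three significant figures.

Mass balance: 5.9·1.443 = 0.0326·Cₑ + 1.41·2.71.
Cₑ = (8.511 − 3.821) / 0.0326 = 143.9 mg/L.

144 mg/L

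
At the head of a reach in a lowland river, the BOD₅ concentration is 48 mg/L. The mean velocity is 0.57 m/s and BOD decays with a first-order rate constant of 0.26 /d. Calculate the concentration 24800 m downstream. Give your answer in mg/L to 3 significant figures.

42.1 mg/L

Travel time t = 24800 m / 0.57 m/s = 2.48e+04/0.57 = 4.351e+04 s = 0.5036 d.
First-order decay: C = 48·exp(−0.26·0.5036) = 48·0.8773 = 42.11 mg/L.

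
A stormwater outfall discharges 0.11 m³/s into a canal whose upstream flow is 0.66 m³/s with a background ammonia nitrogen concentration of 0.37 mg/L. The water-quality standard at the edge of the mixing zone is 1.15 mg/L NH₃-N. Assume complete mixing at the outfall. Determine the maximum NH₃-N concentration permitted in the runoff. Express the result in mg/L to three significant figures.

5.83 mg/L

Mass balance: 1.15·0.77 = 0.11·Cₑ + 0.66·0.37.
Cₑ = (0.8855 − 0.2442) / 0.11 = 5.83 mg/L.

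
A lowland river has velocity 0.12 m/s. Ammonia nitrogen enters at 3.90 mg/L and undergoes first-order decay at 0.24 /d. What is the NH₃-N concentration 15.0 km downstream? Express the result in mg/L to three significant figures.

2.76 mg/L

Travel time t = 15.0 km / 0.12 m/s = 1.5e+04/0.12 = 1.25e+05 s = 1.447 d.
First-order decay: C = 3.90·exp(−0.24·1.447) = 3.90·0.7066 = 2.756 mg/L.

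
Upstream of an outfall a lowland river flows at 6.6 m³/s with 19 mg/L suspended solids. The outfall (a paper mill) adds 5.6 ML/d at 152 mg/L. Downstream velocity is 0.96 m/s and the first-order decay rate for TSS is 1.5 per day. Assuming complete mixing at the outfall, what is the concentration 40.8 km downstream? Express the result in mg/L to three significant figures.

9.70 mg/L

5.6 ML/d = 0.06481 m³/s.
After complete mixing, C₀ = (0.06481·152 + 6.6·19) / 6.665 = 20.29 mg/L.
Travel time t = 4.08e+04 m / 0.96 m/s = 4.25e+04 s = 0.4919 d.
C = 20.29·exp(−1.5·0.4919) = 20.29·0.4781 = 9.703 mg/L.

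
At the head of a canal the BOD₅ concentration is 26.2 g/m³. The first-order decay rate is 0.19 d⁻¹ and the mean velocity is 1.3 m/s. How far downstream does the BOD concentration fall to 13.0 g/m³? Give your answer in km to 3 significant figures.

From C = C₀·e^(−kt), t = ln(C₀/C)/k = ln(26.2/13.0)/0.19 = 0.7008/0.19 = 3.688 d.
Distance = v·t = 1.3 m/s × 3.187e+05 s = 4.143e+05 m = 414.3 km.

414 km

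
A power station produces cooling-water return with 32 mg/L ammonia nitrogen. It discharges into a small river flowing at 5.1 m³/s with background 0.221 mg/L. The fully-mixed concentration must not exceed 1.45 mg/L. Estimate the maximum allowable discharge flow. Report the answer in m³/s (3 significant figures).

0.205 m³/s

Mass balance at complete mixing: C_std·(Q_w + Q_r) = Q_w·C_e + Q_r·C_b.
Rearranging, Q_w = Q_r·(C_std − C_b)/(C_e − C_std) = 5.1·(1.45 − 0.221) / (32 − 1.45) = 0.2052 m³/s.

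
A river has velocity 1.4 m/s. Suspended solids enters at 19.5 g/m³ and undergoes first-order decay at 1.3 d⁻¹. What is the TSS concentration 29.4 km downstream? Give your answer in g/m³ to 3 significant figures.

14.2 g/m³

Travel time t = 29.4 km / 1.4 m/s = 2.94e+04/1.4 = 2.1e+04 s = 0.2431 d.
First-order decay: C = 19.5·exp(−1.3·0.2431) = 19.5·0.7291 = 14.22 g/m³.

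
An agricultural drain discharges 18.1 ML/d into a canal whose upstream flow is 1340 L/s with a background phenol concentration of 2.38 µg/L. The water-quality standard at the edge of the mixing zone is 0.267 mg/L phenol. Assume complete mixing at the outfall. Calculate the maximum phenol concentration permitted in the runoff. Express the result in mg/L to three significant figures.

18.1 ML/d = 0.2095 m³/s.
1340 L/s = 1.34 m³/s.
2.38 µg/L = 0.00238 mg/L.
Mass balance: 0.267·1.549 = 0.2095·Cₑ + 1.34·0.00238.
Cₑ = (0.4137 − 0.003189) / 0.2095 = 1.96 mg/L.

1.96 mg/L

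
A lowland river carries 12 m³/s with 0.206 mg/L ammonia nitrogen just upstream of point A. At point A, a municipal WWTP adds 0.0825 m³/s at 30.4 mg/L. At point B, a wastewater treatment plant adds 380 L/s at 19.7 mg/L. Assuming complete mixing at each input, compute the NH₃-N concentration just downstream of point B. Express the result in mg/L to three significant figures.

After input A: C = (12·0.206 + 0.0825·30.4) / 12.08 = 0.4122 mg/L.
380 L/s = 0.38 m³/s.
After input B: C = (12.08·0.4122 + 0.38·19.7) / 12.46 = 1 mg/L.

1.00 mg/L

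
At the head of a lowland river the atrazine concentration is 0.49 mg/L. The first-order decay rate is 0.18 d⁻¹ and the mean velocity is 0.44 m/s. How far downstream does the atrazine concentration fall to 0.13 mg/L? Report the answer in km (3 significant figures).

From C = C₀·e^(−kt), t = ln(C₀/C)/k = ln(0.49/0.13)/0.18 = 1.327/0.18 = 7.372 d.
Distance = v·t = 0.44 m/s × 6.369e+05 s = 2.802e+05 m = 280.2 km.

280 km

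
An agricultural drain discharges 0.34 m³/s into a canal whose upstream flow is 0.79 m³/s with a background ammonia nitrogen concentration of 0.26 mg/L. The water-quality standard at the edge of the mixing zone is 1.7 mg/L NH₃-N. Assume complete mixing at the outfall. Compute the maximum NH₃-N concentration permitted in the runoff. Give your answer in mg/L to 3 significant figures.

Mass balance: 1.7·1.13 = 0.34·Cₑ + 0.79·0.26.
Cₑ = (1.921 − 0.2054) / 0.34 = 5.046 mg/L.

5.05 mg/L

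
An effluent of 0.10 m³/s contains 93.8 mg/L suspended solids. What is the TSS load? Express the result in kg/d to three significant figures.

Mass flux = Q·C = 0.1 m³/s × 93.8 g/m³ = 9.38 g/s.
= 9.38 g/s × 86.4 = 810.4 kg/d.

810 kg/d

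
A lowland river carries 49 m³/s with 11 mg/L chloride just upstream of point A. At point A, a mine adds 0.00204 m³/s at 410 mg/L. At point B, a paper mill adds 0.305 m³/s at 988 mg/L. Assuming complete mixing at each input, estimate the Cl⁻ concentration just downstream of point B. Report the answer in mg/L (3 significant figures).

17.1 mg/L

After input A: C = (49·11 + 0.00204·410) / 49 = 11.02 mg/L.
After input B: C = (49·11.02 + 0.305·988) / 49.31 = 17.06 mg/L.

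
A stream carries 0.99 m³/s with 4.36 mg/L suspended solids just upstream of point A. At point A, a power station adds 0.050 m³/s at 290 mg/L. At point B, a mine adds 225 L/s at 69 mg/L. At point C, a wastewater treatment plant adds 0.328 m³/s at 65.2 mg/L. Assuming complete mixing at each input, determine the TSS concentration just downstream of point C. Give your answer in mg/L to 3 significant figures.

After input A: C = (0.99·4.36 + 0.05·290) / 1.04 = 18.09 mg/L.
225 L/s = 0.225 m³/s.
After input B: C = (1.04·18.09 + 0.225·69) / 1.265 = 27.15 mg/L.
After input C: C = (1.265·27.15 + 0.328·65.2) / 1.593 = 34.98 mg/L.

35.0 mg/L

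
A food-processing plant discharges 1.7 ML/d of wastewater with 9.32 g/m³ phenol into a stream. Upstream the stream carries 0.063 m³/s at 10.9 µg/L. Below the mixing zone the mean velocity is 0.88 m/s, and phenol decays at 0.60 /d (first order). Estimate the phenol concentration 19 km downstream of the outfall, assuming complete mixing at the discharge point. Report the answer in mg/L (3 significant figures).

1.92 mg/L

1.7 ML/d = 0.01968 m³/s.
10.9 µg/L = 0.0109 mg/L.
After complete mixing, C₀ = (0.01968·9.32 + 0.063·0.0109) / 0.08268 = 2.226 mg/L.
Travel time t = 1.9e+04 m / 0.88 m/s = 2.159e+04 s = 0.2499 d.
C = 2.226·exp(−0.60·0.2499) = 2.226·0.8608 = 1.916 mg/L.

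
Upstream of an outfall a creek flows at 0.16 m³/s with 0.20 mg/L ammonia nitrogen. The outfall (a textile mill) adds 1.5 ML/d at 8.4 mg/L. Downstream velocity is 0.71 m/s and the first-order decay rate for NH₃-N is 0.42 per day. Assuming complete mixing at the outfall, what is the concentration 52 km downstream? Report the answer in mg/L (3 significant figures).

0.702 mg/L

1.5 ML/d = 0.01736 m³/s.
After complete mixing, C₀ = (0.01736·8.4 + 0.16·0.2) / 0.1774 = 1.003 mg/L.
Travel time t = 5.2e+04 m / 0.71 m/s = 7.324e+04 s = 0.8477 d.
C = 1.003·exp(−0.42·0.8477) = 1.003·0.7005 = 0.7023 mg/L.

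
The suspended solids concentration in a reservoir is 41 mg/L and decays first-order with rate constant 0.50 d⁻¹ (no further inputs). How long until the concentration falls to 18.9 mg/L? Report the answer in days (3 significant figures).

t = ln(C₀/C)/k = ln(41/18.9)/0.50 = 0.7744/0.50 = 1.549 d.

1.55 d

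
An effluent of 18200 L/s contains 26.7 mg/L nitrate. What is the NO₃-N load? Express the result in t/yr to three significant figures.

18200 L/s = 18.2 m³/s.
Mass flux = Q·C = 18.2 m³/s × 26.7 g/m³ = 485.9 g/s.
= 485.9 g/s × 31.56 = 1.534e+04 t/yr.

15300 t/yr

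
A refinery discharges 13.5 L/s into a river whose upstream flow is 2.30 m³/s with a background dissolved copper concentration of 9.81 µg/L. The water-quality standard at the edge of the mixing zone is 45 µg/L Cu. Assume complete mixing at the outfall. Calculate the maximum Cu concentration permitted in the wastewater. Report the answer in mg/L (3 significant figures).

13.5 L/s = 0.0135 m³/s.
9.81 µg/L = 0.00981 mg/L.
45 µg/L = 0.045 mg/L.
Mass balance: 0.045·2.313 = 0.0135·Cₑ + 2.3·0.00981.
Cₑ = (0.1041 − 0.02256) / 0.0135 = 6.04 mg/L.

6.04 mg/L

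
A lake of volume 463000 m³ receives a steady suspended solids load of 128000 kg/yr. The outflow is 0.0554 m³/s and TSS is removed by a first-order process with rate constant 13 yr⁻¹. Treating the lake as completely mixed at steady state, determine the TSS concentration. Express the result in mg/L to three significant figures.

16.5 mg/L

Outflow Q = 0.0554 m³/s × 3.156e+07 s/yr = 1.748e+06 m³/yr.
Steady-state CSTR mass balance: W = Q·C + k·V·C, so C = W/(Q + kV).
Q + kV = 1.748e+06 + 13·463000 = 7.767e+06 m³/yr.
C = 128000/7.767e+06 = 0.01648 kg/m³ = 16.48 mg/L.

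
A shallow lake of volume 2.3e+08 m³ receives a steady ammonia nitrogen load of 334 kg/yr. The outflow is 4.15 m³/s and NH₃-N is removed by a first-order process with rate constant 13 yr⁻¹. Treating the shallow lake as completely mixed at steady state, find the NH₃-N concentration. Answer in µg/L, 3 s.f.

0.107 µg/L

Outflow Q = 4.15 m³/s × 3.156e+07 s/yr = 1.31e+08 m³/yr.
Steady-state CSTR mass balance: W = Q·C + k·V·C, so C = W/(Q + kV).
Q + kV = 1.31e+08 + 13·2.3e+08 = 3.121e+09 m³/yr.
C = 334/3.121e+09 = 1.07e-07 kg/m³ = 0.000107 mg/L = 0.107 µg/L.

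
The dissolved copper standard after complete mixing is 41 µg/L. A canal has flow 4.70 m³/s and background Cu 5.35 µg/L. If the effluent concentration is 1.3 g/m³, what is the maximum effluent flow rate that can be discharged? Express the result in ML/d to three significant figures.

11.5 ML/d

5.35 µg/L = 0.00535 mg/L.
41 µg/L = 0.041 mg/L.
Mass balance at complete mixing: C_std·(Q_w + Q_r) = Q_w·C_e + Q_r·C_b.
Rearranging, Q_w = Q_r·(C_std − C_b)/(C_e − C_std) = 4.70·(0.041 − 0.00535) / (1.3 − 0.041) = 0.1331 m³/s.
= 11.5 ML/d.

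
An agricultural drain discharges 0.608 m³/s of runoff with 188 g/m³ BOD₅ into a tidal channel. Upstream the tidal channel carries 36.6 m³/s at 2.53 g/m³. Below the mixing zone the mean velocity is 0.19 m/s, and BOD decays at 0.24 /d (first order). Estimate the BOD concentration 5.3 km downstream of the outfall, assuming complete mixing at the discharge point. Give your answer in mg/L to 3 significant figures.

After complete mixing, C₀ = (0.608·188 + 36.6·2.53) / 37.21 = 5.561 mg/L.
Travel time t = 5300 m / 0.19 m/s = 2.789e+04 s = 0.3229 d.
C = 5.561·exp(−0.24·0.3229) = 5.561·0.9254 = 5.146 mg/L.

5.15 mg/L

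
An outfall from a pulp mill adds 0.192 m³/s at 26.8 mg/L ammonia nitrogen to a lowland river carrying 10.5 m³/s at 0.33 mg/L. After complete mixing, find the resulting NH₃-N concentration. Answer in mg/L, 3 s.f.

By mass balance at complete mixing, C = (0.192·26.8 + 10.5·0.33) / (0.192 + 10.5) = 8.611/10.69 = 0.8053 mg/L.

0.805 mg/L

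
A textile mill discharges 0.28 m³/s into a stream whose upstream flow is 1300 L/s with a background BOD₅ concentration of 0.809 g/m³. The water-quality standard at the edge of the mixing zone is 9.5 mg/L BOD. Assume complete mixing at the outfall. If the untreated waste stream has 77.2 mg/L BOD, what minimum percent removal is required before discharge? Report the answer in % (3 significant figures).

1300 L/s = 1.3 m³/s.
Mass balance: 9.5·1.58 = 0.28·Cₑ + 1.3·0.809.
Cₑ = (15.01 − 1.052) / 0.28 = 49.85 mg/L.
Required removal = 1 − 49.85/77.2 = 35.43 %.

35.4 %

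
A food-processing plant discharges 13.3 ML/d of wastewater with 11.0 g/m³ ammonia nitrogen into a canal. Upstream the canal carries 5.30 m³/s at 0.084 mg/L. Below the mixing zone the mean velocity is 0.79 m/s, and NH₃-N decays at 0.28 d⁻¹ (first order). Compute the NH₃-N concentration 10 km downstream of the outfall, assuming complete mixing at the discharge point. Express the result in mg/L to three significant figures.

13.3 ML/d = 0.1539 m³/s.
After complete mixing, C₀ = (0.1539·11 + 5.3·0.084) / 5.454 = 0.3921 mg/L.
Travel time t = 1e+04 m / 0.79 m/s = 1.266e+04 s = 0.1465 d.
C = 0.3921·exp(−0.28·0.1465) = 0.3921·0.9598 = 0.3763 mg/L.

0.376 mg/L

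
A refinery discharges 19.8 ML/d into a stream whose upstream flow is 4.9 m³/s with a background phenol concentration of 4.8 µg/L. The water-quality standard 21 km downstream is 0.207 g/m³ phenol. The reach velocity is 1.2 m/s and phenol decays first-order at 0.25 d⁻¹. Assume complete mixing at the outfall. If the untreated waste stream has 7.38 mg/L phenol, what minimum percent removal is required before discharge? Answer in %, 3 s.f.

35.4 %

19.8 ML/d = 0.2292 m³/s.
4.8 µg/L = 0.0048 mg/L.
Travel time to the compliance point: t = 2.1e+04/1.2 = 1.75e+04 s = 0.2025 d; decay factor exp(−0.25·0.2025) = 0.9506.
So the concentration just after mixing may be at most 0.207/0.9506 = 0.2178 mg/L.
Mass balance: 0.2178·5.129 = 0.2292·Cₑ + 4.9·0.0048.
Cₑ = (1.117 − 0.02352) / 0.2292 = 4.771 mg/L.
Required removal = 1 − 4.771/7.38 = 35.35 %.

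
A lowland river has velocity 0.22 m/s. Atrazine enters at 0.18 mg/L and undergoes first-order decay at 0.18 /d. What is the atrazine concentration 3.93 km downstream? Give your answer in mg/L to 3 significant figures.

Travel time t = 3.93 km / 0.22 m/s = 3930/0.22 = 1.786e+04 s = 0.2068 d.
First-order decay: C = 0.18·exp(−0.18·0.2068) = 0.18·0.9635 = 0.1734 mg/L.

0.173 mg/L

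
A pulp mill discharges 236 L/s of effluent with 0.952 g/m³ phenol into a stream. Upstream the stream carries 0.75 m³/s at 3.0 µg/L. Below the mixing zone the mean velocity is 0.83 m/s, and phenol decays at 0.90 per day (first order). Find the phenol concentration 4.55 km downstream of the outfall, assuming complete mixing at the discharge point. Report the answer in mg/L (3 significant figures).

236 L/s = 0.236 m³/s.
3.0 µg/L = 0.003 mg/L.
After complete mixing, C₀ = (0.236·0.952 + 0.75·0.003) / 0.986 = 0.2301 mg/L.
Travel time t = 4550 m / 0.83 m/s = 5482 s = 0.06345 d.
C = 0.2301·exp(−0.90·0.06345) = 0.2301·0.9445 = 0.2174 mg/L.

0.217 mg/L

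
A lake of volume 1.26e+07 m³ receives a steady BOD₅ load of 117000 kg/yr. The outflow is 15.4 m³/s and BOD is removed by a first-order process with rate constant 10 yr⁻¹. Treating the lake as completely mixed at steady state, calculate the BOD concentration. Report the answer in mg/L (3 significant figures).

0.191 mg/L

Outflow Q = 15.4 m³/s × 3.156e+07 s/yr = 4.86e+08 m³/yr.
Steady-state CSTR mass balance: W = Q·C + k·V·C, so C = W/(Q + kV).
Q + kV = 4.86e+08 + 10·1.26e+07 = 6.12e+08 m³/yr.
C = 117000/6.12e+08 = 0.0001912 kg/m³ = 0.1912 mg/L.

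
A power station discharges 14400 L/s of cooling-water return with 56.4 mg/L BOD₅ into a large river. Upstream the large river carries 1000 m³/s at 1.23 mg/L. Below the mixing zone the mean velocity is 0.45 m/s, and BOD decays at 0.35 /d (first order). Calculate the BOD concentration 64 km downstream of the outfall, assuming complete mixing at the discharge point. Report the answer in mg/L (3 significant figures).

14400 L/s = 14.4 m³/s.
After complete mixing, C₀ = (14.4·56.4 + 1000·1.23) / 1014 = 2.013 mg/L.
Travel time t = 6.4e+04 m / 0.45 m/s = 1.422e+05 s = 1.646 d.
C = 2.013·exp(−0.35·1.646) = 2.013·0.5621 = 1.132 mg/L.

1.13 mg/L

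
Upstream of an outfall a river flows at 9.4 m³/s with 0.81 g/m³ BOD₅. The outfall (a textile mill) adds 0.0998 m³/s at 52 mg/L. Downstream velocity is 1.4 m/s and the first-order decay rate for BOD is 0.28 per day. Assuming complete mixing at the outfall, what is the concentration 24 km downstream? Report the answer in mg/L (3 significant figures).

1.27 mg/L

After complete mixing, C₀ = (0.0998·52 + 9.4·0.81) / 9.5 = 1.348 mg/L.
Travel time t = 2.4e+04 m / 1.4 m/s = 1.714e+04 s = 0.1984 d.
C = 1.348·exp(−0.28·0.1984) = 1.348·0.946 = 1.275 mg/L.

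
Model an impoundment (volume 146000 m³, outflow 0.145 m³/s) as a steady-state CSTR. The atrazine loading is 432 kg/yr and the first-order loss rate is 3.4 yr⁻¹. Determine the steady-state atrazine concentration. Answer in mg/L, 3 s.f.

Outflow Q = 0.145 m³/s × 3.156e+07 s/yr = 4.576e+06 m³/yr.
Steady-state CSTR mass balance: W = Q·C + k·V·C, so C = W/(Q + kV).
Q + kV = 4.576e+06 + 3.4·146000 = 5.072e+06 m³/yr.
C = 432/5.072e+06 = 8.517e-05 kg/m³ = 0.08517 mg/L.

0.0852 mg/L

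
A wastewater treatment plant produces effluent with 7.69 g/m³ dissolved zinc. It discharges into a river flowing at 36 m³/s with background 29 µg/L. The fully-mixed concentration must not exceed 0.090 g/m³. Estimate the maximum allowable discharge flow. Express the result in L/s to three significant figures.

289 L/s

29 µg/L = 0.029 mg/L.
Mass balance at complete mixing: C_std·(Q_w + Q_r) = Q_w·C_e + Q_r·C_b.
Rearranging, Q_w = Q_r·(C_std − C_b)/(C_e − C_std) = 36·(0.09 − 0.029) / (7.69 − 0.09) = 0.2889 m³/s.
= 288.9 L/s.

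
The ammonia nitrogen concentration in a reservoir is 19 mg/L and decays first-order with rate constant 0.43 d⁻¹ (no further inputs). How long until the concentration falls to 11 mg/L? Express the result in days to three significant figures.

t = ln(C₀/C)/k = ln(19/11)/0.43 = 0.5465/0.43 = 1.271 d.

1.27 d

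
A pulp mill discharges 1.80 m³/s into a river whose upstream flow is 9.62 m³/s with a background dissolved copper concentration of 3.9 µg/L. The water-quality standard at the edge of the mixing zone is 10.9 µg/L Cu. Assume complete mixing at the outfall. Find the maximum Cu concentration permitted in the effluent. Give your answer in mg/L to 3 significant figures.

0.0483 mg/L

3.9 µg/L = 0.0039 mg/L.
10.9 µg/L = 0.0109 mg/L.
Mass balance: 0.0109·11.42 = 1.8·Cₑ + 9.62·0.0039.
Cₑ = (0.1245 − 0.03752) / 1.8 = 0.04831 mg/L.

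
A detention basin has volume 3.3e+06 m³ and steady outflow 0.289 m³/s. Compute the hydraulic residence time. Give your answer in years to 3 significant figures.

Q = 0.289 m³/s × 3.156e+07 s/yr = 9.12e+06 m³/yr.
Hydraulic residence time τ = V/Q = 3.3e+06/9.12e+06 = 0.3618 yr.

0.362 yr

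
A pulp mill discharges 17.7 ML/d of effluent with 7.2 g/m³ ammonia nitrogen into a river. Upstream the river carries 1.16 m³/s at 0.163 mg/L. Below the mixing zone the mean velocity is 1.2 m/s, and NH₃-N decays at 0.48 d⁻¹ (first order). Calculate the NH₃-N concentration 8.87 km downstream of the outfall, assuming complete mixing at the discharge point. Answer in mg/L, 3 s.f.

1.17 mg/L

17.7 ML/d = 0.2049 m³/s.
After complete mixing, C₀ = (0.2049·7.2 + 1.16·0.163) / 1.365 = 1.219 mg/L.
Travel time t = 8870 m / 1.2 m/s = 7392 s = 0.08555 d.
C = 1.219·exp(−0.48·0.08555) = 1.219·0.9598 = 1.17 mg/L.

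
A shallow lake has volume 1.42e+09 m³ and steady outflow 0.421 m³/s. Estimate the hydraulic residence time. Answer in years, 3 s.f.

Q = 0.421 m³/s × 3.156e+07 s/yr = 1.329e+07 m³/yr.
Hydraulic residence time τ = V/Q = 1.42e+09/1.329e+07 = 106.9 yr.

107 yr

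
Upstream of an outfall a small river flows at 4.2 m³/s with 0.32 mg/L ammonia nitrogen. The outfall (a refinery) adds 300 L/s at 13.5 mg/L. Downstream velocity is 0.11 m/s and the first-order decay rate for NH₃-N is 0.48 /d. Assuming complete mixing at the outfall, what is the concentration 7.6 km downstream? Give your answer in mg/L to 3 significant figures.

0.817 mg/L

300 L/s = 0.3 m³/s.
After complete mixing, C₀ = (0.3·13.5 + 4.2·0.32) / 4.5 = 1.199 mg/L.
Travel time t = 7600 m / 0.11 m/s = 6.909e+04 s = 0.7997 d.
C = 1.199·exp(−0.48·0.7997) = 1.199·0.6812 = 0.8166 mg/L.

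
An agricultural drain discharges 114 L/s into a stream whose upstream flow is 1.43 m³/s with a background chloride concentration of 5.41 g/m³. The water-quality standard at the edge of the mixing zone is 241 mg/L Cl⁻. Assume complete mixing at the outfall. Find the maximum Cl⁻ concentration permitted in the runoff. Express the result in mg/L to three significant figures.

3200 mg/L

114 L/s = 0.114 m³/s.
Mass balance: 241·1.544 = 0.114·Cₑ + 1.43·5.41.
Cₑ = (372.1 − 7.736) / 0.114 = 3196 mg/L.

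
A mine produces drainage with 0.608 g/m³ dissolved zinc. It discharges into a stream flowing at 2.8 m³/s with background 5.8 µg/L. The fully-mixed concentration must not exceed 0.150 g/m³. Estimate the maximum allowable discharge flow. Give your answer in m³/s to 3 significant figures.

5.8 µg/L = 0.0058 mg/L.
Mass balance at complete mixing: C_std·(Q_w + Q_r) = Q_w·C_e + Q_r·C_b.
Rearranging, Q_w = Q_r·(C_std − C_b)/(C_e − C_std) = 2.8·(0.15 − 0.0058) / (0.608 − 0.15) = 0.8816 m³/s.

0.882 m³/s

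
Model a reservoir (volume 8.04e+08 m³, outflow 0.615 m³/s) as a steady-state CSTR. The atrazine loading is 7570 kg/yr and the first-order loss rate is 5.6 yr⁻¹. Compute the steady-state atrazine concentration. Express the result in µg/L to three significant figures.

Outflow Q = 0.615 m³/s × 3.156e+07 s/yr = 1.941e+07 m³/yr.
Steady-state CSTR mass balance: W = Q·C + k·V·C, so C = W/(Q + kV).
Q + kV = 1.941e+07 + 5.6·8.04e+08 = 4.522e+09 m³/yr.
C = 7570/4.522e+09 = 1.674e-06 kg/m³ = 0.001674 mg/L = 1.674 µg/L.

1.67 µg/L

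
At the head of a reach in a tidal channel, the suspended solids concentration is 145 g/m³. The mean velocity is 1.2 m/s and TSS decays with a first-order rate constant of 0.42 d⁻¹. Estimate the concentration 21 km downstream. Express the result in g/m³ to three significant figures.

Travel time t = 21 km / 1.2 m/s = 2.1e+04/1.2 = 1.75e+04 s = 0.2025 d.
First-order decay: C = 145·exp(−0.42·0.2025) = 145·0.9184 = 133.2 g/m³.

133 g/m³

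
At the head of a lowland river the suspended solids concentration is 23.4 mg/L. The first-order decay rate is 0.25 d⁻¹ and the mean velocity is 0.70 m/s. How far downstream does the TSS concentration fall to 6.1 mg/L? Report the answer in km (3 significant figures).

325 km

From C = C₀·e^(−kt), t = ln(C₀/C)/k = ln(23.4/6.1)/0.25 = 1.344/0.25 = 5.378 d.
Distance = v·t = 0.70 m/s × 4.646e+05 s = 3.252e+05 m = 325.2 km.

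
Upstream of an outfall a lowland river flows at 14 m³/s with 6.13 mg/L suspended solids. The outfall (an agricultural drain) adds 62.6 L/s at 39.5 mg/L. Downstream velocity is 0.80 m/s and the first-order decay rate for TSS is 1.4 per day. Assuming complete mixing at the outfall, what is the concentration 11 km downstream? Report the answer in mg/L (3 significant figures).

62.6 L/s = 0.0626 m³/s.
After complete mixing, C₀ = (0.0626·39.5 + 14·6.13) / 14.06 = 6.279 mg/L.
Travel time t = 1.1e+04 m / 0.80 m/s = 1.375e+04 s = 0.1591 d.
C = 6.279·exp(−1.4·0.1591) = 6.279·0.8003 = 5.025 mg/L.

5.02 mg/L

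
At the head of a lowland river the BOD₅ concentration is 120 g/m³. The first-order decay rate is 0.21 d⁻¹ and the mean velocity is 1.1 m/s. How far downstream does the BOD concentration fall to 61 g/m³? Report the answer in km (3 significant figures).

From C = C₀·e^(−kt), t = ln(C₀/C)/k = ln(120/61)/0.21 = 0.6766/0.21 = 3.222 d.
Distance = v·t = 1.1 m/s × 2.784e+05 s = 3.062e+05 m = 306.2 km.

306 km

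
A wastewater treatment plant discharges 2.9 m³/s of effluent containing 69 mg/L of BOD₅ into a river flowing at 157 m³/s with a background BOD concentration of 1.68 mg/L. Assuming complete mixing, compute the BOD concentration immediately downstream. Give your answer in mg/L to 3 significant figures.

By mass balance at complete mixing, C = (2.9·69 + 157·1.68) / (2.9 + 157) = 463.9/159.9 = 2.901 mg/L.

2.90 mg/L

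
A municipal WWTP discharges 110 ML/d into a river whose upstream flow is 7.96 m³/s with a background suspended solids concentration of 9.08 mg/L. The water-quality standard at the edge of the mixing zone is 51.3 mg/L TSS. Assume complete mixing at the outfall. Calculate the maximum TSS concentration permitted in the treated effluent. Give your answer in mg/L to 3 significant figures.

315 mg/L

110 ML/d = 1.273 m³/s.
Mass balance: 51.3·9.233 = 1.273·Cₑ + 7.96·9.08.
Cₑ = (473.7 − 72.28) / 1.273 = 315.3 mg/L.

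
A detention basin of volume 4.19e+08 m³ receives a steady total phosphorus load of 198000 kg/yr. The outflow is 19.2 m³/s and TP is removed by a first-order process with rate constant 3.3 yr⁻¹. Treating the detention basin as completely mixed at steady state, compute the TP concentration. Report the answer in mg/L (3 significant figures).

Outflow Q = 19.2 m³/s × 3.156e+07 s/yr = 6.059e+08 m³/yr.
Steady-state CSTR mass balance: W = Q·C + k·V·C, so C = W/(Q + kV).
Q + kV = 6.059e+08 + 3.3·4.19e+08 = 1.989e+09 m³/yr.
C = 198000/1.989e+09 = 9.957e-05 kg/m³ = 0.09957 mg/L.

0.0996 mg/L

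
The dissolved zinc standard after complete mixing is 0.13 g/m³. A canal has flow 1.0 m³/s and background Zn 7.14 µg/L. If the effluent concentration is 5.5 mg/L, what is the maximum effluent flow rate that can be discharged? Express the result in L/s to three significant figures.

7.14 µg/L = 0.00714 mg/L.
Mass balance at complete mixing: C_std·(Q_w + Q_r) = Q_w·C_e + Q_r·C_b.
Rearranging, Q_w = Q_r·(C_std − C_b)/(C_e − C_std) = 1.0·(0.13 − 0.00714) / (5.5 − 0.13) = 0.02288 m³/s.
= 22.88 L/s.

22.9 L/s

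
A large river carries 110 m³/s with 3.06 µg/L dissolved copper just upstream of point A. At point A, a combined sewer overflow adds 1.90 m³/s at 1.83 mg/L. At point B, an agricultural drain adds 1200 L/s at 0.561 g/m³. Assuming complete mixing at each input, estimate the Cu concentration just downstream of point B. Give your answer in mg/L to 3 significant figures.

3.06 µg/L = 0.00306 mg/L.
After input A: C = (110·0.00306 + 1.9·1.83) / 111.9 = 0.03408 mg/L.
1200 L/s = 1.2 m³/s.
After input B: C = (111.9·0.03408 + 1.2·0.561) / 113.1 = 0.03967 mg/L.

0.0397 mg/L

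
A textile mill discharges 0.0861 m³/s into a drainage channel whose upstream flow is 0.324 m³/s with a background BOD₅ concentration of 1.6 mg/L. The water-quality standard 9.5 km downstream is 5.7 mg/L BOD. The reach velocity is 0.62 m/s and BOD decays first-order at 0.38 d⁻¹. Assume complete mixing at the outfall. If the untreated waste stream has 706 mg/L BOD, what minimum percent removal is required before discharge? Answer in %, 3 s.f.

96.7 %

Travel time to the compliance point: t = 9500/0.62 = 1.532e+04 s = 0.1773 d; decay factor exp(−0.38·0.1773) = 0.9348.
So the concentration just after mixing may be at most 5.7/0.9348 = 6.097 mg/L.
Mass balance: 6.097·0.4101 = 0.0861·Cₑ + 0.324·1.6.
Cₑ = (2.501 − 0.5184) / 0.0861 = 23.02 mg/L.
Required removal = 1 − 23.02/706 = 96.74 %.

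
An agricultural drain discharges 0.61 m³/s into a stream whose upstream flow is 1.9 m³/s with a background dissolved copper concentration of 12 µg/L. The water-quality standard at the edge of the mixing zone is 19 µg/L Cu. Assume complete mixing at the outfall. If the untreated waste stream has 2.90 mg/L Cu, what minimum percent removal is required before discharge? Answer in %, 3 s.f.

12 µg/L = 0.012 mg/L.
19 µg/L = 0.019 mg/L.
Mass balance: 0.019·2.51 = 0.61·Cₑ + 1.9·0.012.
Cₑ = (0.04769 − 0.0228) / 0.61 = 0.0408 mg/L.
Required removal = 1 − 0.0408/2.90 = 98.59 %.

98.6 %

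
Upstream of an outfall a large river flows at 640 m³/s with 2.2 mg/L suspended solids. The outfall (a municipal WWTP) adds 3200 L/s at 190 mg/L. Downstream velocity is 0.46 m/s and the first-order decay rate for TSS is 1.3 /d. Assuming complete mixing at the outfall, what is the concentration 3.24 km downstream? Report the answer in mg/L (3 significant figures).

2.82 mg/L

3200 L/s = 3.2 m³/s.
After complete mixing, C₀ = (3.2·190 + 640·2.2) / 643.2 = 3.134 mg/L.
Travel time t = 3240 m / 0.46 m/s = 7043 s = 0.08152 d.
C = 3.134·exp(−1.3·0.08152) = 3.134·0.8994 = 2.819 mg/L.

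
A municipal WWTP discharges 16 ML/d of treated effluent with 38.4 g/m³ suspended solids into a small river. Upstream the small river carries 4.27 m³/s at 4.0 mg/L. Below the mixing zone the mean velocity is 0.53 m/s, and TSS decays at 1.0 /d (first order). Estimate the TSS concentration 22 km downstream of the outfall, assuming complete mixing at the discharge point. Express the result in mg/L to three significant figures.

16 ML/d = 0.1852 m³/s.
After complete mixing, C₀ = (0.1852·38.4 + 4.27·4) / 4.455 = 5.43 mg/L.
Travel time t = 2.2e+04 m / 0.53 m/s = 4.151e+04 s = 0.4804 d.
C = 5.43·exp(−1.0·0.4804) = 5.43·0.6185 = 3.358 mg/L.

3.36 mg/L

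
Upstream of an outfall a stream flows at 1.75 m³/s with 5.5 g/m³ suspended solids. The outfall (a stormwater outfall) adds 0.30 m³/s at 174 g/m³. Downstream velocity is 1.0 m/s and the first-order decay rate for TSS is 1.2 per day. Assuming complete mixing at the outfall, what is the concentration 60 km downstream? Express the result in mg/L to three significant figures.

13.1 mg/L

After complete mixing, C₀ = (0.3·174 + 1.75·5.5) / 2.05 = 30.16 mg/L.
Travel time t = 6e+04 m / 1.0 m/s = 6e+04 s = 0.6944 d.
C = 30.16·exp(−1.2·0.6944) = 30.16·0.4346 = 13.11 mg/L.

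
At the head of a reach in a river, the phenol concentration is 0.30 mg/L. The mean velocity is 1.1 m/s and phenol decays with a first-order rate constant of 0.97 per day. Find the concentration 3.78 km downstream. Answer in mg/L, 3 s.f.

Travel time t = 3.78 km / 1.1 m/s = 3780/1.1 = 3436 s = 0.03977 d.
First-order decay: C = 0.30·exp(−0.97·0.03977) = 0.30·0.9622 = 0.2886 mg/L.

0.289 mg/L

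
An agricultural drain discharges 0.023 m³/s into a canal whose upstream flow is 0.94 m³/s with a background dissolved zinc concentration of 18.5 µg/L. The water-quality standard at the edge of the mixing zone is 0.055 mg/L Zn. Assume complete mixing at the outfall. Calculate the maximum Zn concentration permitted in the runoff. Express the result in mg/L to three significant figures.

1.55 mg/L

18.5 µg/L = 0.0185 mg/L.
Mass balance: 0.055·0.963 = 0.023·Cₑ + 0.94·0.0185.
Cₑ = (0.05296 − 0.01739) / 0.023 = 1.547 mg/L.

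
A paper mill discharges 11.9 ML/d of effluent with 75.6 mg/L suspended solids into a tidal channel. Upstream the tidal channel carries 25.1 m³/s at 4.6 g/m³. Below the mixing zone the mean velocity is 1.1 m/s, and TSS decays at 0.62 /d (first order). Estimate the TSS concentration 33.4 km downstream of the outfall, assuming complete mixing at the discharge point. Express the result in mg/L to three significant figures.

4.01 mg/L

11.9 ML/d = 0.1377 m³/s.
After complete mixing, C₀ = (0.1377·75.6 + 25.1·4.6) / 25.24 = 4.987 mg/L.
Travel time t = 3.34e+04 m / 1.1 m/s = 3.036e+04 s = 0.3514 d.
C = 4.987·exp(−0.62·0.3514) = 4.987·0.8042 = 4.011 mg/L.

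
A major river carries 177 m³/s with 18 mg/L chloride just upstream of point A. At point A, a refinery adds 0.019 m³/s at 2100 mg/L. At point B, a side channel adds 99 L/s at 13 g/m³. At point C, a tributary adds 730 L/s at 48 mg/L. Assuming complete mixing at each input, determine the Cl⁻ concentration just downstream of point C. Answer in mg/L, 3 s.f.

After input A: C = (177·18 + 0.019·2100) / 177 = 18.22 mg/L.
99 L/s = 0.099 m³/s.
After input B: C = (177·18.22 + 0.099·13) / 177.1 = 18.22 mg/L.
730 L/s = 0.73 m³/s.
After input C: C = (177.1·18.22 + 0.73·48) / 177.8 = 18.34 mg/L.

18.3 mg/L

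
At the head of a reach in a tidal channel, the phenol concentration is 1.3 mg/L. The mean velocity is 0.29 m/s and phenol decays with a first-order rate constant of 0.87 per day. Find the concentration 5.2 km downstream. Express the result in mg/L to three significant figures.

1.09 mg/L

Travel time t = 5.2 km / 0.29 m/s = 5200/0.29 = 1.793e+04 s = 0.2075 d.
First-order decay: C = 1.3·exp(−0.87·0.2075) = 1.3·0.8348 = 1.085 mg/L.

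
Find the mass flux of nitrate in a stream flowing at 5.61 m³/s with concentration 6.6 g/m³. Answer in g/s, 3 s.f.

Mass flux = Q·C = 5.61 m³/s × 6.6 g/m³ = 37.03 g/s.

37.0 g/s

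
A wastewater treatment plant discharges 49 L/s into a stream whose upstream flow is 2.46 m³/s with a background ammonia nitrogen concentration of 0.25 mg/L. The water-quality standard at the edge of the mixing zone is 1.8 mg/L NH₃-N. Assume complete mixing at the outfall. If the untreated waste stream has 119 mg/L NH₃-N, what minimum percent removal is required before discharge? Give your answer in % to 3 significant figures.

33.1 %

49 L/s = 0.049 m³/s.
Mass balance: 1.8·2.509 = 0.049·Cₑ + 2.46·0.25.
Cₑ = (4.516 − 0.615) / 0.049 = 79.62 mg/L.
Required removal = 1 − 79.62/119 = 33.1 %.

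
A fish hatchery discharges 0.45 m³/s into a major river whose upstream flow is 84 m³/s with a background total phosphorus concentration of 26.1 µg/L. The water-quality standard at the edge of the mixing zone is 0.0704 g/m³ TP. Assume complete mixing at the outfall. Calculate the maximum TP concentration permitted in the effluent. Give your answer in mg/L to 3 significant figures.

8.34 mg/L

26.1 µg/L = 0.0261 mg/L.
Mass balance: 0.0704·84.45 = 0.45·Cₑ + 84·0.0261.
Cₑ = (5.945 − 2.192) / 0.45 = 8.34 mg/L.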